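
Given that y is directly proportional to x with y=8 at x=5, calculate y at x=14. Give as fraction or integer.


Direct proportion: y = kx
Find k: k = 8/5 = 8/5
Compute y at x=14: y = 8/5 * 14
y = 112/5

112/5


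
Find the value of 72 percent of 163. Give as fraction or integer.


Compute 72% of 163
Convert percentage: 72% = 72/100
Multiply: 163 * 72/100
= 11736/100
= 2934/25

2934/25


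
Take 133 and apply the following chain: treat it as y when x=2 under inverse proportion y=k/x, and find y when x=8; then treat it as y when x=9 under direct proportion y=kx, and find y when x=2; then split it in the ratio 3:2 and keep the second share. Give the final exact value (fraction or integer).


Start with 133.
Step 1: Inverse prop: k = (133)*2; new y = k/8 = 133*2/8 = 133/4
Step 2: Direct prop: k = (133/4)/9; new y = k*2 = 133/4*2/9 = 133/18
Step 3: Split 3:2, second share = 133/18 * 2/5 = 133/45
Final result = 133/45

133/45


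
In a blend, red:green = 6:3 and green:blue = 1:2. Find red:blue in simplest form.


Given a:b = 6:3 and b:c = 1:2
Make b consistent. Multiply first ratio by 1: a:b = 6:3
Multiply second ratio by 3: b:c = 3:6
Now b = 3 in both, so a:b:c = 6:3:6
Therefore a:c = 6:6
Simplify by GCD: a:c = 1:1

1:1


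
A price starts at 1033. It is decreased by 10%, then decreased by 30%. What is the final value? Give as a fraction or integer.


Start: 1033
Step 1: decrease by 10% => multiply by 90/100
  1033 * 90/100 = 9297/10
Step 2: decrease by 30% => multiply by 70/100
  9297/10 * 70/100 = 65079/100
Final value = 65079/100

65079/100


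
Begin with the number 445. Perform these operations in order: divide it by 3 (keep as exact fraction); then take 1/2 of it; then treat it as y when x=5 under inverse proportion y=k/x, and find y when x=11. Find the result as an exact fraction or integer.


Start with 445.
Step 1: Divide by 3: 445 / 3 = 445/3
Step 2: Take 1/2: 445/3 * 1/2 = 445/6
Step 3: Inverse prop: k = (445/6)*5; new y = k/11 = 445/6*5/11 = 2225/66
Final result = 2225/66

2225/66


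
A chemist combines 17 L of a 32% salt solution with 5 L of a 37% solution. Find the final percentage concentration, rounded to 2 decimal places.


Solute in mixture 1 = 32% of 17 L = 17*32/100 = 136/25 L
Solute in mixture 2 = 37% of 5 L = 5*37/100 = 37/20 L
Total solute = 136/25 + 37/20 = 729/100 L
Total volume = 17 + 5 = 22 L
Final concentration = 729/100/22 * 100 = 33.14%

33.14


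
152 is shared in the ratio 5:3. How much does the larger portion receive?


Total parts = 5 + 3 = 8
Value per part = 152 / 8 = 19
First share = 5 * 19 = 95
Second share = 3 * 19 = 57
Larger share = 95

95


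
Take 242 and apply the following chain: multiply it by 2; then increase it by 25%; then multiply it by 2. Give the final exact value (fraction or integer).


Start with 242.
Step 1: Multiply by 2: 242 * 2 = 484
Step 2: Increase by 25%: 484 * 125/100 = 605
Step 3: Multiply by 2: 605 * 2 = 1210
Final result = 1210

1210


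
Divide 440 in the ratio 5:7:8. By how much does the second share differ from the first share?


Total parts = 5 + 7 + 8 = 20
Value per part = 440 / 20 = 22
Shares: 5*22=110, 7*22=154, 8*22=176
Second share = 154, first share = 110
Difference = |154 - 110| = 44

44


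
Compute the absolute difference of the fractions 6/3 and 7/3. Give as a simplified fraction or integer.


Simplify: 6/3 = 2 and 7/3 = 7/3
Find common denominator: LCD = 3
Convert: 6/3 and 7/3
Difference = |6 - 7|/3 = 1/3
Simplified = 1/3

1/3


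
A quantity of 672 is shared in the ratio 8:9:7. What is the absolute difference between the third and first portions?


Total parts = 8 + 9 + 7 = 24
Value per part = 672 / 24 = 28
Shares: 8*28=224, 9*28=252, 7*28=196
Third share = 196, first share = 224
Difference = |196 - 224| = 28

28


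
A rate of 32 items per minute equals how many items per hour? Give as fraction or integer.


Converting from per minute to per hour
Rate = 32 items per minute
Multiply by 60: 32 * 60
= 1920 items per hour

1920


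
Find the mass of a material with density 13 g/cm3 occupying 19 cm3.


Using mass = density * volume
Density = 13 g/cm3
Volume = 19 cm3
Mass = 13 * 19
= 247 g

247


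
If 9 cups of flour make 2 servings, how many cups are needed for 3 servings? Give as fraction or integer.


Original: 9 cups for 2 servings
Target servings = 3
Scaling factor = 3/2
New amount = 9 * 3/2
= 27/2
= 27/2 cups

27/2


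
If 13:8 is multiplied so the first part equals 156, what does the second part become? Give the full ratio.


Original ratio: 13:8
First term target: 156
Scale factor = 156 / 13 = 12
Multiply second term: 8 * 12 = 96
Equivalent ratio = 156:96

156:96


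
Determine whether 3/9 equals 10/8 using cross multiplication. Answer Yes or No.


Cross multiply to check 3/9 = 10/8
Left cross product: 3 * 8 = 24
Right cross product: 9 * 10 = 90
24 != 90
Not equal, so proportions differ => No

No


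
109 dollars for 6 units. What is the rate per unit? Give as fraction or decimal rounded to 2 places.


Total dollars = 109
Number of units = 6
Unit rate = 109 / 6
= 18.17 dollars per unit

18.17


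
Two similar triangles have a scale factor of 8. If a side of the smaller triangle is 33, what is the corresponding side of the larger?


Similar triangles have proportional sides
Scale factor = 8
Smaller side = 33
Corresponding larger side = 33 * 8
= 264

264


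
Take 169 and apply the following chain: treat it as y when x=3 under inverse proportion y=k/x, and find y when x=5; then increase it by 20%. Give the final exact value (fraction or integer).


Start with 169.
Step 1: Inverse prop: k = (169)*3; new y = k/5 = 169*3/5 = 507/5
Step 2: Increase by 20%: 507/5 * 120/100 = 3042/25
Final result = 3042/25

3042/25


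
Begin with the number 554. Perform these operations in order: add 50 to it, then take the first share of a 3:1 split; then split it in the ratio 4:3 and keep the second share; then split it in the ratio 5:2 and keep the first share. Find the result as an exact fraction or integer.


Start with 554.
Step 1: Add 50: 554+50=604; split 3:1 first = 604*3/4 = 453
Step 2: Split 4:3, second share = 453 * 3/7 = 1359/7
Step 3: Split 5:2, first share = 1359/7 * 5/7 = 6795/49
Final result = 6795/49

6795/49


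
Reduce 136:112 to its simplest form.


Find GCD(136, 112)
GCD = 8
Divide both by 8: 136/8 = 17, 112/8 = 14
Simplified ratio = 17:14

17:14


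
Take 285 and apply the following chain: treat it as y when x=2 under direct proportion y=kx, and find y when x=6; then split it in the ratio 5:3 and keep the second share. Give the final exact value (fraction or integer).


Start with 285.
Step 1: Direct prop: k = (285)/2; new y = k*6 = 285*6/2 = 855
Step 2: Split 5:3, second share = 855 * 3/8 = 2565/8
Final result = 2565/8

2565/8


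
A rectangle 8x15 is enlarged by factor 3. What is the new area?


Original dimensions: 8 x 15
Enlargement factor = 3
New width = 8 * 3 = 24
New height = 15 * 3 = 45
New area = 24 * 45 = 1080

1080


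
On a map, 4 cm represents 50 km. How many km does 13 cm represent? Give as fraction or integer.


Map scale: 4 cm = 50 km
Measured distance on map = 13 cm
Set up proportion: 13 * 50 / 4
= 650 / 4
= 325/2 km

325/2


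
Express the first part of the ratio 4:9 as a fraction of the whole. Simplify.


Total parts = 4 + 9 = 13
First part fraction = 4/13
Simplify: 4/13 = 4/13

4/13


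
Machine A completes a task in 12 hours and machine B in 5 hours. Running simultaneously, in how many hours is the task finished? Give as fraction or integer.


Rate of A = 1/12 job per hour
Rate of B = 1/5 job per hour
Combined rate = 1/12 + 1/5
Find common denominator: (5 + 12)/(12*5) = 17/60
Combined rate = 17/60 job per hour
Time together = 1 / (17/60) = 60/17 hours

60/17


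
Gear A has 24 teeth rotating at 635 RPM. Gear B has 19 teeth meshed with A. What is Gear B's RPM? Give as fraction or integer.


Gear ratio: teeth_A * RPM_A = teeth_B * RPM_B
24 * 635 = 19 * RPM_B
15240 = 19 * RPM_B
RPM_B = 15240 / 19
RPM_B = 15240/19

15240/19


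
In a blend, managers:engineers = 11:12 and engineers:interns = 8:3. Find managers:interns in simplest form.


Given a:b = 11:12 and b:c = 8:3
Make b consistent. Multiply first ratio by 8: a:b = 88:96
Multiply second ratio by 12: b:c = 96:36
Now b = 96 in both, so a:b:c = 88:96:36
Therefore a:c = 88:36
Simplify by GCD: a:c = 22:9

22:9


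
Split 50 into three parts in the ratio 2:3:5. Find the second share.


Ratio = 2:3:5
Total parts = 2 + 3 + 5 = 10
Value per part = 50 / 10 = 5
First share = 2 * 5 = 10
Middle share = 3 * 5 = 15
Third share = 5 * 5 = 25

15


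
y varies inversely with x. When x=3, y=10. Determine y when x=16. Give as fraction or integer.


Inverse proportion: y = k/x
Find k: k = 3 * 10 = 30
Compute y at x=16: y = 30/16
y = 15/8

15/8


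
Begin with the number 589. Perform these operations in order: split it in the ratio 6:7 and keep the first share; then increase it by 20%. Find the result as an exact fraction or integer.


Start with 589.
Step 1: Split 6:7, first share = 589 * 6/13 = 3534/13
Step 2: Increase by 20%: 3534/13 * 120/100 = 21204/65
Final result = 21204/65

21204/65


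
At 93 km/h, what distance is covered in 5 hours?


Using distance = speed * time
Speed = 93 km/h
Time = 5 hours
Distance = 93 * 5
= 465 km

465


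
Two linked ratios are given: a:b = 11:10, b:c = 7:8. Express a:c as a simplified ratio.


Given a:b = 11:10 and b:c = 7:8
Make b consistent. Multiply first ratio by 7: a:b = 77:70
Multiply second ratio by 10: b:c = 70:80
Now b = 70 in both, so a:b:c = 77:70:80
Therefore a:c = 77:80
Simplify by GCD: a:c = 77:80

77:80


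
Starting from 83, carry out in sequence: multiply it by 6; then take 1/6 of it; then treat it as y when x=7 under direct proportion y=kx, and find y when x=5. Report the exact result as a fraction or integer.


Start with 83.
Step 1: Multiply by 6: 83 * 6 = 498
Step 2: Take 1/6: 498 * 1/6 = 83
Step 3: Direct prop: k = (83)/7; new y = k*5 = 83*5/7 = 415/7
Final result = 415/7

415/7


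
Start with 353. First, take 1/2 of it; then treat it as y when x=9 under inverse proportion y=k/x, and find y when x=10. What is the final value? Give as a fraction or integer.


Start with 353.
Step 1: Take 1/2: 353 * 1/2 = 353/2
Step 2: Inverse prop: k = (353/2)*9; new y = k/10 = 353/2*9/10 = 3177/20
Final result = 3177/20

3177/20


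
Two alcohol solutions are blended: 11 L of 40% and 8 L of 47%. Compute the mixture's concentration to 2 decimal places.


Solute in mixture 1 = 40% of 11 L = 11*40/100 = 22/5 L
Solute in mixture 2 = 47% of 8 L = 8*47/100 = 94/25 L
Total solute = 22/5 + 94/25 = 204/25 L
Total volume = 11 + 8 = 19 L
Final concentration = 204/25/19 * 100 = 42.95%

42.95


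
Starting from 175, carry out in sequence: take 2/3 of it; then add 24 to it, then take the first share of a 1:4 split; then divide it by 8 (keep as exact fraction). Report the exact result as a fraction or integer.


Start with 175.
Step 1: Take 2/3: 175 * 2/3 = 350/3
Step 2: Add 24: 350/3+24=422/3; split 1:4 first = 422/3*1/5 = 422/15
Step 3: Divide by 8: 422/15 / 8 = 211/60
Final result = 211/60

211/60


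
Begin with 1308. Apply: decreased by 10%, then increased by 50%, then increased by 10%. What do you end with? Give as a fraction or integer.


Start: 1308
Step 1: decrease by 10% => multiply by 90/100
  1308 * 90/100 = 5886/5
Step 2: increase by 50% => multiply by 150/100
  5886/5 * 150/100 = 8829/5
Step 3: increase by 10% => multiply by 110/100
  8829/5 * 110/100 = 97119/50
Final value = 97119/50

97119/50


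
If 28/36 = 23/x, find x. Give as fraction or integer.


Setting up: 28/36 = 23/x
Cross multiply: 28 * x = 36 * 23
28x = 828
x = 828/28
x = 207/7

207/7


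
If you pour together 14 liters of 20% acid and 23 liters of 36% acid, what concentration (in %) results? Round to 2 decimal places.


Solute in mixture 1 = 20% of 14 L = 14*20/100 = 14/5 L
Solute in mixture 2 = 36% of 23 L = 23*36/100 = 207/25 L
Total solute = 14/5 + 207/25 = 277/25 L
Total volume = 14 + 23 = 37 L
Final concentration = 277/25/37 * 100 = 29.95%

29.95


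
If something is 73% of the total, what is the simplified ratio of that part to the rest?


Part = 73%, Remainder = 27%
Ratio = 73:27
GCD(73, 27) = 1
Simplify: 73:27 = 73:27

73:27


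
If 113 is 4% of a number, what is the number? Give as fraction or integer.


Given: 113 is 4% of the whole
Set up: 113 = 4/100 * whole
whole = 113 * 100 / 4
whole = 11300 / 4
whole = 2825

2825


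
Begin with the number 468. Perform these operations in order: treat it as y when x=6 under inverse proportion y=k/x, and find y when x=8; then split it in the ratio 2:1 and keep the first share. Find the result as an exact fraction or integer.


Start with 468.
Step 1: Inverse prop: k = (468)*6; new y = k/8 = 468*6/8 = 351
Step 2: Split 2:1, first share = 351 * 2/3 = 234
Final result = 234

234


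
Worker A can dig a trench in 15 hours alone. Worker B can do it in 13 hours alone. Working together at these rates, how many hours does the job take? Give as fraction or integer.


Rate of A = 1/15 job per hour
Rate of B = 1/13 job per hour
Combined rate = 1/15 + 1/13
Find common denominator: (13 + 15)/(15*13) = 28/195
Combined rate = 28/195 job per hour
Time together = 1 / (28/195) = 195/28 hours

195/28


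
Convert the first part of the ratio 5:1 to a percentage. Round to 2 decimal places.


Total parts = 5 + 1 = 6
First part fraction = 5/6
Percentage = (5/6) * 100
= 0.833333 * 100
= 83.33%

83.33


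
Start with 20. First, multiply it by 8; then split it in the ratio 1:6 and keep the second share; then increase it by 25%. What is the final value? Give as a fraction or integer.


Start with 20.
Step 1: Multiply by 8: 20 * 8 = 160
Step 2: Split 1:6, second share = 160 * 6/7 = 960/7
Step 3: Increase by 25%: 960/7 * 125/100 = 1200/7
Final result = 1200/7

1200/7


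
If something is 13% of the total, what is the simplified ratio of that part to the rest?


Part = 13%, Remainder = 87%
Ratio = 13:87
GCD(13, 87) = 1
Simplify: 13:87 = 13:87

13:87


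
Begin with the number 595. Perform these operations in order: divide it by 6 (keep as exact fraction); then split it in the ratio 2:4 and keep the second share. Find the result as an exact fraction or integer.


Start with 595.
Step 1: Divide by 6: 595 / 6 = 595/6
Step 2: Split 2:4, second share = 595/6 * 4/6 = 595/9
Final result = 595/9

595/9


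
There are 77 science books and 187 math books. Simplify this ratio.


Find GCD(77, 187)
GCD = 11
Divide both by 11: 77/11 = 7, 187/11 = 17
Simplified ratio = 7:17

7:17


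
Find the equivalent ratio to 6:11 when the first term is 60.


Original ratio: 6:11
First term target: 60
Scale factor = 60 / 6 = 10
Multiply second term: 11 * 10 = 110
Equivalent ratio = 60:110

60:110


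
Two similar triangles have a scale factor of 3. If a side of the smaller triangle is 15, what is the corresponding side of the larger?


Similar triangles have proportional sides
Scale factor = 3
Smaller side = 15
Corresponding larger side = 15 * 3
= 45

45


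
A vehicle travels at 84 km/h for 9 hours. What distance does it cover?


Using distance = speed * time
Speed = 84 km/h
Time = 9 hours
Distance = 84 * 9
= 756 km

756


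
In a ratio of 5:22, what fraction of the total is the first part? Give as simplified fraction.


Total parts = 5 + 22 = 27
First part fraction = 5/27
Simplify: 5/27 = 5/27

5/27


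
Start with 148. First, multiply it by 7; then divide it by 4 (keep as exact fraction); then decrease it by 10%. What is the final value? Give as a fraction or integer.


Start with 148.
Step 1: Multiply by 7: 148 * 7 = 1036
Step 2: Divide by 4: 1036 / 4 = 259
Step 3: Decrease by 10%: 259 * 90/100 = 2331/10
Final result = 2331/10

2331/10


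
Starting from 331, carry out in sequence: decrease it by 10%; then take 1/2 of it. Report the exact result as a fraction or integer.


Start with 331.
Step 1: Decrease by 10%: 331 * 90/100 = 2979/10
Step 2: Take 1/2: 2979/10 * 1/2 = 2979/20
Final result = 2979/20

2979/20


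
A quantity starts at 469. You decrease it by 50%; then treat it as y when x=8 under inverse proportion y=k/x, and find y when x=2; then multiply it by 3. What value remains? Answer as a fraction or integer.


Start with 469.
Step 1: Decrease by 50%: 469 * 50/100 = 469/2
Step 2: Inverse prop: k = (469/2)*8; new y = k/2 = 469/2*8/2 = 938
Step 3: Multiply by 3: 938 * 3 = 2814
Final result = 2814

2814


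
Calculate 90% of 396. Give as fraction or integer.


Compute 90% of 396
Convert percentage: 90% = 90/100
Multiply: 396 * 90/100
= 35640/100
= 1782/5

1782/5


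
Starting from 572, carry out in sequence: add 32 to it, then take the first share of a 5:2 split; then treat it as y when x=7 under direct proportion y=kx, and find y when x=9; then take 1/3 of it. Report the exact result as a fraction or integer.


Start with 572.
Step 1: Add 32: 572+32=604; split 5:2 first = 604*5/7 = 3020/7
Step 2: Direct prop: k = (3020/7)/7; new y = k*9 = 3020/7*9/7 = 27180/49
Step 3: Take 1/3: 27180/49 * 1/3 = 9060/49
Final result = 9060/49

9060/49


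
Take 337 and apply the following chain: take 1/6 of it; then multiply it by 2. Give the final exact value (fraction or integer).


Start with 337.
Step 1: Take 1/6: 337 * 1/6 = 337/6
Step 2: Multiply by 2: 337/6 * 2 = 337/3
Final result = 337/3

337/3


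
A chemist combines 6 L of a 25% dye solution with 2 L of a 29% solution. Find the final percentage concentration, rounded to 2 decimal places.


Solute in mixture 1 = 25% of 6 L = 6*25/100 = 3/2 L
Solute in mixture 2 = 29% of 2 L = 2*29/100 = 29/50 L
Total solute = 3/2 + 29/50 = 52/25 L
Total volume = 6 + 2 = 8 L
Final concentration = 52/25/8 * 100 = 26.00%

26.00


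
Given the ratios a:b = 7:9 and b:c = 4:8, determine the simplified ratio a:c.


Given a:b = 7:9 and b:c = 4:8
Make b consistent. Multiply first ratio by 4: a:b = 28:36
Multiply second ratio by 9: b:c = 36:72
Now b = 36 in both, so a:b:c = 28:36:72
Therefore a:c = 28:72
Simplify by GCD: a:c = 7:18

7:18


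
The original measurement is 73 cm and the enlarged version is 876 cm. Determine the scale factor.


Original length = 73 cm
Scaled length = 876 cm
Scale factor = 876 / 73
= 12

12


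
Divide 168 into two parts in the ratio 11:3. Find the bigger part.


Total parts = 11 + 3 = 14
Value per part = 168 / 14 = 12
First share = 11 * 12 = 132
Second share = 3 * 12 = 36
Larger share = 132

132


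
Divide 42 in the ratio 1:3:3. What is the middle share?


Ratio = 1:3:3
Total parts = 1 + 3 + 3 = 7
Value per part = 42 / 7 = 6
First share = 1 * 6 = 6
Middle share = 3 * 6 = 18
Third share = 3 * 6 = 18

18


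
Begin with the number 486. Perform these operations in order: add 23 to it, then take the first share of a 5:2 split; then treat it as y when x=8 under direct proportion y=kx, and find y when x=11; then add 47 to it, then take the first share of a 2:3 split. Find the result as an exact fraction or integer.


Start with 486.
Step 1: Add 23: 486+23=509; split 5:2 first = 509*5/7 = 2545/7
Step 2: Direct prop: k = (2545/7)/8; new y = k*11 = 2545/7*11/8 = 27995/56
Step 3: Add 47: 27995/56+47=30627/56; split 2:3 first = 30627/56*2/5 = 30627/140
Final result = 30627/140

30627/140


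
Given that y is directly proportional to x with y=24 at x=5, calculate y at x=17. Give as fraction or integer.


Direct proportion: y = kx
Find k: k = 24/5 = 24/5
Compute y at x=17: y = 24/5 * 17
y = 408/5

408/5


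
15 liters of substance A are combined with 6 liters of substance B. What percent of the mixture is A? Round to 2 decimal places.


Volume of A = 15 L
Volume of B = 6 L
Total volume = 15 + 6 = 21 L
Percentage of A = (15/21) * 100
= 71.43%

71.43


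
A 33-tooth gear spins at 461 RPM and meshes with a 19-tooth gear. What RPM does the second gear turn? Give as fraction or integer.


Gear ratio: teeth_A * RPM_A = teeth_B * RPM_B
33 * 461 = 19 * RPM_B
15213 = 19 * RPM_B
RPM_B = 15213 / 19
RPM_B = 15213/19

15213/19


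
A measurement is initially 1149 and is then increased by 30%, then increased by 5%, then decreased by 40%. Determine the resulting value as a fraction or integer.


Start: 1149
Step 1: increase by 30% => multiply by 130/100
  1149 * 130/100 = 14937/10
Step 2: increase by 5% => multiply by 105/100
  14937/10 * 105/100 = 313677/200
Step 3: decrease by 40% => multiply by 60/100
  313677/200 * 60/100 = 941031/1000
Final value = 941031/1000

941031/1000


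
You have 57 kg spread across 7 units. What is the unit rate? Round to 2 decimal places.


Total kg = 57
Number of units = 7
Unit rate = 57 / 7
= 8.14 kg per unit

8.14


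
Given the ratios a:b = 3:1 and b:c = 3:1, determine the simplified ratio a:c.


Given a:b = 3:1 and b:c = 3:1
Make b consistent. Multiply first ratio by 3: a:b = 9:3
Multiply second ratio by 1: b:c = 3:1
Now b = 3 in both, so a:b:c = 9:3:1
Therefore a:c = 9:1
Simplify by GCD: a:c = 9:1

9:1


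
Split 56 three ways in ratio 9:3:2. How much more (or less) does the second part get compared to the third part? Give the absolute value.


Total parts = 9 + 3 + 2 = 14
Value per part = 56 / 14 = 4
Shares: 9*4=36, 3*4=12, 2*4=8
Second share = 12, third share = 8
Difference = |12 - 8| = 4

4


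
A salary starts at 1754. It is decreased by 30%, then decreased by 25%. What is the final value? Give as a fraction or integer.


Start: 1754
Step 1: decrease by 30% => multiply by 70/100
  1754 * 70/100 = 6139/5
Step 2: decrease by 25% => multiply by 75/100
  6139/5 * 75/100 = 18417/20
Final value = 18417/20

18417/20


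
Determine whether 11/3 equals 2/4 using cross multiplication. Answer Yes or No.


Cross multiply to check 11/3 = 2/4
Left cross product: 11 * 4 = 44
Right cross product: 3 * 2 = 6
44 != 6
Not equal, so proportions differ => No

No


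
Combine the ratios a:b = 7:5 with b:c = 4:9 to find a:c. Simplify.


Given a:b = 7:5 and b:c = 4:9
Make b consistent. Multiply first ratio by 4: a:b = 28:20
Multiply second ratio by 5: b:c = 20:45
Now b = 20 in both, so a:b:c = 28:20:45
Therefore a:c = 28:45
Simplify by GCD: a:c = 28:45

28:45


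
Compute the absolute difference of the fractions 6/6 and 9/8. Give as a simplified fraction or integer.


Simplify: 6/6 = 1 and 9/8 = 9/8
Find common denominator: LCD = 8
Convert: 8/8 and 9/8
Difference = |8 - 9|/8 = 1/8
Simplified = 1/8

1/8


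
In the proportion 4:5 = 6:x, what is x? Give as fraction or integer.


Setting up: 4/5 = 6/x
Cross multiply: 4 * x = 5 * 6
4x = 30
x = 30/4
x = 15/2

15/2


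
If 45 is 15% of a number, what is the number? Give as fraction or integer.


Given: 45 is 15% of the whole
Set up: 45 = 15/100 * whole
whole = 45 * 100 / 15
whole = 4500 / 15
whole = 300

300


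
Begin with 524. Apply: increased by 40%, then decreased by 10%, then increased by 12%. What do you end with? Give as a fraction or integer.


Start: 524
Step 1: increase by 40% => multiply by 140/100
  524 * 140/100 = 3668/5
Step 2: decrease by 10% => multiply by 90/100
  3668/5 * 90/100 = 16506/25
Step 3: increase by 12% => multiply by 112/100
  16506/25 * 112/100 = 462168/625
Final value = 462168/625

462168/625


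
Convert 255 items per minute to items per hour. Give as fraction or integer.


Converting from per minute to per hour
Rate = 255 items per minute
Multiply by 60: 255 * 60
= 15300 items per hour

15300


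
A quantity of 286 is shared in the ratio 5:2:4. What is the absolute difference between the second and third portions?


Total parts = 5 + 2 + 4 = 11
Value per part = 286 / 11 = 26
Shares: 5*26=130, 2*26=52, 4*26=104
Second share = 52, third share = 104
Difference = |52 - 104| = 52

52


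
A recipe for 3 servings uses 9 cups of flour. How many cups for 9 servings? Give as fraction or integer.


Original: 9 cups for 3 servings
Target servings = 9
Scaling factor = 9/3
New amount = 9 * 9/3
= 81/3
= 27 cups

27


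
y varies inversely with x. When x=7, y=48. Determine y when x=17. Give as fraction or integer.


Inverse proportion: y = k/x
Find k: k = 7 * 48 = 336
Compute y at x=17: y = 336/17
y = 336/17

336/17


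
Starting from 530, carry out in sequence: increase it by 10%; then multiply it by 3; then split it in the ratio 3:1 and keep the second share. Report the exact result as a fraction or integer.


Start with 530.
Step 1: Increase by 10%: 530 * 110/100 = 583
Step 2: Multiply by 3: 583 * 3 = 1749
Step 3: Split 3:1, second share = 1749 * 1/4 = 1749/4
Final result = 1749/4

1749/4


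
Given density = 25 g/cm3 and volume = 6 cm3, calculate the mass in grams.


Using mass = density * volume
Density = 25 g/cm3
Volume = 6 cm3
Mass = 25 * 6
= 150 g

150


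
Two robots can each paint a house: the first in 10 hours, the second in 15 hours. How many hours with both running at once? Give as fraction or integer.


Rate of A = 1/10 job per hour
Rate of B = 1/15 job per hour
Combined rate = 1/10 + 1/15
Find common denominator: (15 + 10)/(10*15) = 25/150
Combined rate = 1/6 job per hour
Time together = 1 / (1/6) = 6 hours

6


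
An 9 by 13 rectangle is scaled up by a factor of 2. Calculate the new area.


Original dimensions: 9 x 13
Enlargement factor = 2
New width = 9 * 2 = 18
New height = 13 * 2 = 26
New area = 18 * 26 = 468

468


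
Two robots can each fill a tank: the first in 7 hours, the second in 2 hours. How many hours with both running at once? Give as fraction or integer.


Rate of A = 1/7 job per hour
Rate of B = 1/2 job per hour
Combined rate = 1/7 + 1/2
Find common denominator: (2 + 7)/(7*2) = 9/14
Combined rate = 9/14 job per hour
Time together = 1 / (9/14) = 14/9 hours

14/9


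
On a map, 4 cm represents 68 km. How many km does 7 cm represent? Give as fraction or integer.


Map scale: 4 cm = 68 km
Measured distance on map = 7 cm
Set up proportion: 7 * 68 / 4
= 476 / 4
= 119 km

119


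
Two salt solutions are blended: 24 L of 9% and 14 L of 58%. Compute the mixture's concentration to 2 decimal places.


Solute in mixture 1 = 9% of 24 L = 24*9/100 = 54/25 L
Solute in mixture 2 = 58% of 14 L = 14*58/100 = 203/25 L
Total solute = 54/25 + 203/25 = 257/25 L
Total volume = 24 + 14 = 38 L
Final concentration = 257/25/38 * 100 = 27.05%

27.05


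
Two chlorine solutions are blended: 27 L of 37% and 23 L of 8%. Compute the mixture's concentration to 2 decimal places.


Solute in mixture 1 = 37% of 27 L = 27*37/100 = 999/100 L
Solute in mixture 2 = 8% of 23 L = 23*8/100 = 46/25 L
Total solute = 999/100 + 46/25 = 1183/100 L
Total volume = 27 + 23 = 50 L
Final concentration = 1183/100/50 * 100 = 23.66%

23.66


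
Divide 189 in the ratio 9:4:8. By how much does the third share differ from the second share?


Total parts = 9 + 4 + 8 = 21
Value per part = 189 / 21 = 9
Shares: 9*9=81, 4*9=36, 8*9=72
Third share = 72, second share = 36
Difference = |72 - 36| = 36

36


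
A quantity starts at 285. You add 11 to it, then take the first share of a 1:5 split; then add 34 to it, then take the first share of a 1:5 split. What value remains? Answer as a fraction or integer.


Start with 285.
Step 1: Add 11: 285+11=296; split 1:5 first = 296*1/6 = 148/3
Step 2: Add 34: 148/3+34=250/3; split 1:5 first = 250/3*1/6 = 125/9
Final result = 125/9

125/9


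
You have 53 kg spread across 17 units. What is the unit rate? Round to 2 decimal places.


Total kg = 53
Number of units = 17
Unit rate = 53 / 17
= 3.12 kg per unit

3.12


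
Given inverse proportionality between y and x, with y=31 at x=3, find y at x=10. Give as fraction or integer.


Inverse proportion: y = k/x
Find k: k = 3 * 31 = 93
Compute y at x=10: y = 93/10
y = 93/10

93/10


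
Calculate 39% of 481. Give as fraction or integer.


Compute 39% of 481
Convert percentage: 39% = 39/100
Multiply: 481 * 39/100
= 18759/100
= 18759/100

18759/100


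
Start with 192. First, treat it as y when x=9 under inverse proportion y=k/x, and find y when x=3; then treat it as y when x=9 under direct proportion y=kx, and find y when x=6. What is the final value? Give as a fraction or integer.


Start with 192.
Step 1: Inverse prop: k = (192)*9; new y = k/3 = 192*9/3 = 576
Step 2: Direct prop: k = (576)/9; new y = k*6 = 576*6/9 = 384
Final result = 384

384


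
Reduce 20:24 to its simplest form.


Find GCD(20, 24)
GCD = 4
Divide both by 4: 20/4 = 5, 24/4 = 6
Simplified ratio = 5:6

5:6


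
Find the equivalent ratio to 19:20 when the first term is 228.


Original ratio: 19:20
First term target: 228
Scale factor = 228 / 19 = 12
Multiply second term: 20 * 12 = 240
Equivalent ratio = 228:240

228:240


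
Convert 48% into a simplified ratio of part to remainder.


Part = 48%, Remainder = 52%
Ratio = 48:52
GCD(48, 52) = 4
Simplify: 12:13 = 12:13

12:13


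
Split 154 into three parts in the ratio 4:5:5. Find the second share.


Ratio = 4:5:5
Total parts = 4 + 5 + 5 = 14
Value per part = 154 / 14 = 11
First share = 4 * 11 = 44
Middle share = 5 * 11 = 55
Third share = 5 * 11 = 55

55


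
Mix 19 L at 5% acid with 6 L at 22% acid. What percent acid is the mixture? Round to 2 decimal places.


Solute in mixture 1 = 5% of 19 L = 19*5/100 = 19/20 L
Solute in mixture 2 = 22% of 6 L = 6*22/100 = 33/25 L
Total solute = 19/20 + 33/25 = 227/100 L
Total volume = 19 + 6 = 25 L
Final concentration = 227/100/25 * 100 = 9.08%

9.08


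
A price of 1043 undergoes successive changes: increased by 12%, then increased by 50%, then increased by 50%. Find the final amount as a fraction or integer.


Start: 1043
Step 1: increase by 12% => multiply by 112/100
  1043 * 112/100 = 29204/25
Step 2: increase by 50% => multiply by 150/100
  29204/25 * 150/100 = 43806/25
Step 3: increase by 50% => multiply by 150/100
  43806/25 * 150/100 = 65709/25
Final value = 65709/25

65709/25


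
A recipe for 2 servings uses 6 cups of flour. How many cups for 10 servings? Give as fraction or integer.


Original: 6 cups for 2 servings
Target servings = 10
Scaling factor = 10/2
New amount = 6 * 10/2
= 60/2
= 30 cups

30


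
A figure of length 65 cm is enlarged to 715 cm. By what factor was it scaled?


Original length = 65 cm
Scaled length = 715 cm
Scale factor = 715 / 65
= 11

11


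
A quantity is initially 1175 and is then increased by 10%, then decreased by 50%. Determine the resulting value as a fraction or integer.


Start: 1175
Step 1: increase by 10% => multiply by 110/100
  1175 * 110/100 = 2585/2
Step 2: decrease by 50% => multiply by 50/100
  2585/2 * 50/100 = 2585/4
Final value = 2585/4

2585/4


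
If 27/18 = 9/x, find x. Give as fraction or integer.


Setting up: 27/18 = 9/x
Cross multiply: 27 * x = 18 * 9
27x = 162
x = 162/27
x = 6

6


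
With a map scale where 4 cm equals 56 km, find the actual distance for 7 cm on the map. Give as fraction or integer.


Map scale: 4 cm = 56 km
Measured distance on map = 7 cm
Set up proportion: 7 * 56 / 4
= 392 / 4
= 98 km

98


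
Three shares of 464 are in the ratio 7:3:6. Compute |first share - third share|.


Total parts = 7 + 3 + 6 = 16
Value per part = 464 / 16 = 29
Shares: 7*29=203, 3*29=87, 6*29=174
First share = 203, third share = 174
Difference = |203 - 174| = 29

29


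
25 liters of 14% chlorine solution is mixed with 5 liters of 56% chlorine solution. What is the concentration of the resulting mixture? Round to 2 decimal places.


Solute in mixture 1 = 14% of 25 L = 25*14/100 = 7/2 L
Solute in mixture 2 = 56% of 5 L = 5*56/100 = 14/5 L
Total solute = 7/2 + 14/5 = 63/10 L
Total volume = 25 + 5 = 30 L
Final concentration = 63/10/30 * 100 = 21.00%

21.00


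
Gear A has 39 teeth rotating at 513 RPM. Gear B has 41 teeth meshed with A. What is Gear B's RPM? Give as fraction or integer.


Gear ratio: teeth_A * RPM_A = teeth_B * RPM_B
39 * 513 = 41 * RPM_B
20007 = 41 * RPM_B
RPM_B = 20007 / 41
RPM_B = 20007/41

20007/41


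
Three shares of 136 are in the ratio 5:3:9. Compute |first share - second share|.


Total parts = 5 + 3 + 9 = 17
Value per part = 136 / 17 = 8
Shares: 5*8=40, 3*8=24, 9*8=72
First share = 40, second share = 24
Difference = |40 - 24| = 16

16


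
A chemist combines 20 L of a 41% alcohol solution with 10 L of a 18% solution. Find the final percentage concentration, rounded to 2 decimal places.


Solute in mixture 1 = 41% of 20 L = 20*41/100 = 41/5 L
Solute in mixture 2 = 18% of 10 L = 10*18/100 = 9/5 L
Total solute = 41/5 + 9/5 = 10 L
Total volume = 20 + 10 = 30 L
Final concentration = 10/30 * 100 = 33.33%

33.33


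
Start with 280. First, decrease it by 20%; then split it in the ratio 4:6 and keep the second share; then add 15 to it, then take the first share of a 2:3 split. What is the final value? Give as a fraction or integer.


Start with 280.
Step 1: Decrease by 20%: 280 * 80/100 = 224
Step 2: Split 4:6, second share = 224 * 6/10 = 672/5
Step 3: Add 15: 672/5+15=747/5; split 2:3 first = 747/5*2/5 = 1494/25
Final result = 1494/25

1494/25


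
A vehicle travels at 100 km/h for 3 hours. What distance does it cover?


Using distance = speed * time
Speed = 100 km/h
Time = 3 hours
Distance = 100 * 3
= 300 km

300


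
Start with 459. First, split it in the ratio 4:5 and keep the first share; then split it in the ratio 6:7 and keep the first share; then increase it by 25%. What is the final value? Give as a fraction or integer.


Start with 459.
Step 1: Split 4:5, first share = 459 * 4/9 = 204
Step 2: Split 6:7, first share = 204 * 6/13 = 1224/13
Step 3: Increase by 25%: 1224/13 * 125/100 = 1530/13
Final result = 1530/13

1530/13


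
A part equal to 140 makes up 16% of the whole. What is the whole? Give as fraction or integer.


Given: 140 is 16% of the whole
Set up: 140 = 16/100 * whole
whole = 140 * 100 / 16
whole = 14000 / 16
whole = 875

875


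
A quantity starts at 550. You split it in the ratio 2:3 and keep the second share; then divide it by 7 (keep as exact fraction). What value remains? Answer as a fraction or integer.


Start with 550.
Step 1: Split 2:3, second share = 550 * 3/5 = 330
Step 2: Divide by 7: 330 / 7 = 330/7
Final result = 330/7

330/7


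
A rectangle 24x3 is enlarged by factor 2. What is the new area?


Original dimensions: 24 x 3
Enlargement factor = 2
New width = 24 * 2 = 48
New height = 3 * 2 = 6
New area = 48 * 6 = 288

288


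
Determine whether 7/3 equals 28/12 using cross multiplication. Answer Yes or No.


Cross multiply to check 7/3 = 28/12
Left cross product: 7 * 12 = 84
Right cross product: 3 * 28 = 84
84 = 84
Equal, so proportions match => Yes

Yes


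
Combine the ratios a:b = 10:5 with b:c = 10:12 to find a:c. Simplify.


Given a:b = 10:5 and b:c = 10:12
Make b consistent. Multiply first ratio by 10: a:b = 100:50
Multiply second ratio by 5: b:c = 50:60
Now b = 50 in both, so a:b:c = 100:50:60
Therefore a:c = 100:60
Simplify by GCD: a:c = 5:3

5:3


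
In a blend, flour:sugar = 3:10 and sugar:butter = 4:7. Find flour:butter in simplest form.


Given a:b = 3:10 and b:c = 4:7
Make b consistent. Multiply first ratio by 4: a:b = 12:40
Multiply second ratio by 10: b:c = 40:70
Now b = 40 in both, so a:b:c = 12:40:70
Therefore a:c = 12:70
Simplify by GCD: a:c = 6:35

6:35


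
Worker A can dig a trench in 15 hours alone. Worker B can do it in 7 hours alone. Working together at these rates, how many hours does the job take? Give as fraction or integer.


Rate of A = 1/15 job per hour
Rate of B = 1/7 job per hour
Combined rate = 1/15 + 1/7
Find common denominator: (7 + 15)/(15*7) = 22/105
Combined rate = 22/105 job per hour
Time together = 1 / (22/105) = 105/22 hours

105/22


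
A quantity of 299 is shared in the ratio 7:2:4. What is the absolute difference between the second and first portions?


Total parts = 7 + 2 + 4 = 13
Value per part = 299 / 13 = 23
Shares: 7*23=161, 2*23=46, 4*23=92
Second share = 46, first share = 161
Difference = |46 - 161| = 115

115


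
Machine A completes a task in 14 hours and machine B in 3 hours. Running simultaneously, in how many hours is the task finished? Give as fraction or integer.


Rate of A = 1/14 job per hour
Rate of B = 1/3 job per hour
Combined rate = 1/14 + 1/3
Find common denominator: (3 + 14)/(14*3) = 17/42
Combined rate = 17/42 job per hour
Time together = 1 / (17/42) = 42/17 hours

42/17


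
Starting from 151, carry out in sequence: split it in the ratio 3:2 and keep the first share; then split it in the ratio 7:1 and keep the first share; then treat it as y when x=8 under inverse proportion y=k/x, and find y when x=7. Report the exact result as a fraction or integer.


Start with 151.
Step 1: Split 3:2, first share = 151 * 3/5 = 453/5
Step 2: Split 7:1, first share = 453/5 * 7/8 = 3171/40
Step 3: Inverse prop: k = (3171/40)*8; new y = k/7 = 3171/40*8/7 = 453/5
Final result = 453/5

453/5


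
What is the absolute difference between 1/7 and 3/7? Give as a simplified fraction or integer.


Simplify: 1/7 = 1/7 and 3/7 = 3/7
Find common denominator: LCD = 7
Convert: 1/7 and 3/7
Difference = |1 - 3|/7 = 2/7
Simplified = 2/7

2/7


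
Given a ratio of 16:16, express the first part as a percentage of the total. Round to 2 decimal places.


Total parts = 16 + 16 = 32
First part fraction = 16/32
Percentage = (16/32) * 100
= 0.5 * 100
= 50.00%

50.00


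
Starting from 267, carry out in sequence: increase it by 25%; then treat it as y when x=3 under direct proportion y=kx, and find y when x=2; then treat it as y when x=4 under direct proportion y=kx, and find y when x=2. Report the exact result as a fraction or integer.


Start with 267.
Step 1: Increase by 25%: 267 * 125/100 = 1335/4
Step 2: Direct prop: k = (1335/4)/3; new y = k*2 = 1335/4*2/3 = 445/2
Step 3: Direct prop: k = (445/2)/4; new y = k*2 = 445/2*2/4 = 445/4
Final result = 445/4

445/4


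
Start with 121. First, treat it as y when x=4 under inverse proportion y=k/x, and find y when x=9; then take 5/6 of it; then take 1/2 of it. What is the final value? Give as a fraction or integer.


Start with 121.
Step 1: Inverse prop: k = (121)*4; new y = k/9 = 121*4/9 = 484/9
Step 2: Take 5/6: 484/9 * 5/6 = 1210/27
Step 3: Take 1/2: 1210/27 * 1/2 = 605/27
Final result = 605/27

605/27


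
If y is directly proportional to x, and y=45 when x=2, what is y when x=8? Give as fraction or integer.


Direct proportion: y = kx
Find k: k = 45/2 = 45/2
Compute y at x=8: y = 45/2 * 8
y = 180

180


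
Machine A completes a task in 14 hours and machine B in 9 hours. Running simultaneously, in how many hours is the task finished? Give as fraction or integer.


Rate of A = 1/14 job per hour
Rate of B = 1/9 job per hour
Combined rate = 1/14 + 1/9
Find common denominator: (9 + 14)/(14*9) = 23/126
Combined rate = 23/126 job per hour
Time together = 1 / (23/126) = 126/23 hours

126/23


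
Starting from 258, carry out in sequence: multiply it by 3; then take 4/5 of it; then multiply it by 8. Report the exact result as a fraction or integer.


Start with 258.
Step 1: Multiply by 3: 258 * 3 = 774
Step 2: Take 4/5: 774 * 4/5 = 3096/5
Step 3: Multiply by 8: 3096/5 * 8 = 24768/5
Final result = 24768/5

24768/5


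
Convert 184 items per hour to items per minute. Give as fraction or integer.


Converting from per hour to per minute
Rate = 184 items per hour
Divide by 60: 184/60
= 46/15 items per minute

46/15


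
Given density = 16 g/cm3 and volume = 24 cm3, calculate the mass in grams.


Using mass = density * volume
Density = 16 g/cm3
Volume = 24 cm3
Mass = 16 * 24
= 384 g

384


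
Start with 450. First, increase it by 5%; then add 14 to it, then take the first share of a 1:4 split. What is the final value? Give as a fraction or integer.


Start with 450.
Step 1: Increase by 5%: 450 * 105/100 = 945/2
Step 2: Add 14: 945/2+14=973/2; split 1:4 first = 973/2*1/5 = 973/10
Final result = 973/10

973/10
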